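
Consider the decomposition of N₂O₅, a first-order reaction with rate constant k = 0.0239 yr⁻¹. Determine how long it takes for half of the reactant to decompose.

29 yr

Step 1: For a first-order reaction, t₁/₂ = ln(2)/k
Step 2: t₁/₂ = ln(2)/0.0239
Step 3: t₁/₂ = 0.6931/0.0239 = 29 yr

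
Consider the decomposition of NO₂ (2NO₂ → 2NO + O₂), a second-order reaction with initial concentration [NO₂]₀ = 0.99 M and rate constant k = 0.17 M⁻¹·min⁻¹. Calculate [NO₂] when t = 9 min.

0.3937 M

Step 1: For a second-order reaction: 1/[NO₂] = 1/[NO₂]₀ + kt
Step 2: 1/[NO₂] = 1/0.99 + 0.17 × 9
Step 3: 1/[NO₂] = 1.01 + 1.53 = 2.54
Step 4: [NO₂] = 1/2.54 = 0.3937 M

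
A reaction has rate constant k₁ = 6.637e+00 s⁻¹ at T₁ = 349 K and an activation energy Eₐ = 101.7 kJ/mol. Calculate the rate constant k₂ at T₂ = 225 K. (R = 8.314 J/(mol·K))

2.710e-08 s⁻¹

Step 1: Use the two-temperature Arrhenius form: ln(k₂/k₁) = -Eₐ/R × (1/T₂ - 1/T₁)
Step 2: Convert Eₐ to J/mol: 101.7 kJ/mol = 101700 J/mol
Step 3: 1/T₂ - 1/T₁ = 1/225 - 1/349 = 1.579115e-03 K⁻¹
Step 4: ln(k₂/k₁) = -101700/8.314 × 1.579115e-03 = -19.31633
Step 5: k₂ = k₁ × exp(-19.31633) = 6.637e+00 × 4.08342e-09 = 2.710e-08 s⁻¹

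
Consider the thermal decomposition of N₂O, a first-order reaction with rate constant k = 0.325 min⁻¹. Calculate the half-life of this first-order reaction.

2.133 min

Step 1: For a first-order reaction, t₁/₂ = ln(2)/k
Step 2: t₁/₂ = ln(2)/0.325
Step 3: t₁/₂ = 0.6931/0.325 = 2.133 min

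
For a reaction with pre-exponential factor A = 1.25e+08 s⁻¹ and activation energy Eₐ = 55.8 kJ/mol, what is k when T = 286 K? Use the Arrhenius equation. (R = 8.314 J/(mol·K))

8.04e-03 s⁻¹

Step 1: Use the Arrhenius equation: k = A × exp(-Eₐ/RT)
Step 2: Convert Eₐ to J/mol: 55.8 kJ/mol = 55800 J/mol
Step 3: Calculate the exponent: -Eₐ/(RT) = -55800/(8.314 × 286) = -23.46703
Step 4: k = 1.25e+08 × exp(-23.46703)
Step 5: k = 1.25e+08 × 6.43278e-11 = 8.0410e-03 s⁻¹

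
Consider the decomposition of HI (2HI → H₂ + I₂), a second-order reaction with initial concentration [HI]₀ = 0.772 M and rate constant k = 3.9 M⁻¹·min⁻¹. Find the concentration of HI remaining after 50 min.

0.005094 M

Step 1: For a second-order reaction: 1/[HI] = 1/[HI]₀ + kt
Step 2: 1/[HI] = 1/0.772 + 3.9 × 50
Step 3: 1/[HI] = 1.295 + 195 = 196.3
Step 4: [HI] = 1/196.3 = 0.005094 M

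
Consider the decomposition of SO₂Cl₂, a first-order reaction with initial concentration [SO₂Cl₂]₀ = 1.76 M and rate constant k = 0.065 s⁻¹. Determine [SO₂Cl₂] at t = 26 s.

0.3248 M

Step 1: For a first-order reaction: [SO₂Cl₂] = [SO₂Cl₂]₀ × e^(-kt)
Step 2: [SO₂Cl₂] = 1.76 × e^(-0.065 × 26)
Step 3: [SO₂Cl₂] = 1.76 × e^(-1.69)
Step 4: [SO₂Cl₂] = 1.76 × 0.18452 = 0.3248 M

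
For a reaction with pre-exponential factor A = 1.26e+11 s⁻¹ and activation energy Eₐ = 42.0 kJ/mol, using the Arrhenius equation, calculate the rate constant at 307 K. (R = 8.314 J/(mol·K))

9.00e+03 s⁻¹

Step 1: Use the Arrhenius equation: k = A × exp(-Eₐ/RT)
Step 2: Convert Eₐ to J/mol: 42.0 kJ/mol = 42000 J/mol
Step 3: Calculate the exponent: -Eₐ/(RT) = -42000/(8.314 × 307) = -16.45511
Step 4: k = 1.26e+11 × exp(-16.45511)
Step 5: k = 1.26e+11 × 7.13899e-08 = 8.9951e+03 s⁻¹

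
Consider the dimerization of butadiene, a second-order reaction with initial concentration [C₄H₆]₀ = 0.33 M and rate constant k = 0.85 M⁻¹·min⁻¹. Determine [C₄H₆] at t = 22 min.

0.04602 M

Step 1: For a second-order reaction: 1/[C₄H₆] = 1/[C₄H₆]₀ + kt
Step 2: 1/[C₄H₆] = 1/0.33 + 0.85 × 22
Step 3: 1/[C₄H₆] = 3.03 + 18.7 = 21.73
Step 4: [C₄H₆] = 1/21.73 = 0.04602 M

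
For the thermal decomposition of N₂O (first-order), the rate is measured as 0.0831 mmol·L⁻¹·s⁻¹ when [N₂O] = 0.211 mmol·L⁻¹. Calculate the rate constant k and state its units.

0.3938 s⁻¹

Step 1: rate = k[N₂O]^1, so k = rate / [N₂O]^1.
Step 2: k = 0.0831 / (0.211)^1 = 0.0831 / 0.211.
Step 3: k = 0.3938 s⁻¹.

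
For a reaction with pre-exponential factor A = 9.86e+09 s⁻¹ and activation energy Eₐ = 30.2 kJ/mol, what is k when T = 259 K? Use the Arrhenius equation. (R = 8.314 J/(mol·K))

8.00e+03 s⁻¹

Step 1: Use the Arrhenius equation: k = A × exp(-Eₐ/RT)
Step 2: Convert Eₐ to J/mol: 30.2 kJ/mol = 30200 J/mol
Step 3: Calculate the exponent: -Eₐ/(RT) = -30200/(8.314 × 259) = -14.02482
Step 4: k = 9.86e+09 × exp(-14.02482)
Step 5: k = 9.86e+09 × 8.11144e-07 = 7.9979e+03 s⁻¹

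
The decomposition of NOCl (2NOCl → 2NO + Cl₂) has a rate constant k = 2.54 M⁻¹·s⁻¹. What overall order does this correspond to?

second order (2)

Step 1: The units of k for an nth-order reaction are (concentration)^(1-n)·(time)⁻¹.
Step 2: Here k has units M⁻¹·s⁻¹, so the concentration exponent is -1.
Step 3: 1 - n = -1 ⇒ n = 2. The reaction is second order.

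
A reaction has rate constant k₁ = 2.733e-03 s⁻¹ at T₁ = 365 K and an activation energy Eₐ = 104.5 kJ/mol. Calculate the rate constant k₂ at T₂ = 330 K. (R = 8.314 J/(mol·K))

7.087e-05 s⁻¹

Step 1: Use the two-temperature Arrhenius form: ln(k₂/k₁) = -Eₐ/R × (1/T₂ - 1/T₁)
Step 2: Convert Eₐ to J/mol: 104.5 kJ/mol = 104500 J/mol
Step 3: 1/T₂ - 1/T₁ = 1/330 - 1/365 = 2.905770e-04 K⁻¹
Step 4: ln(k₂/k₁) = -104500/8.314 × 2.905770e-04 = -3.65231
Step 5: k₂ = k₁ × exp(-3.65231) = 2.733e-03 × 2.59312e-02 = 7.087e-05 s⁻¹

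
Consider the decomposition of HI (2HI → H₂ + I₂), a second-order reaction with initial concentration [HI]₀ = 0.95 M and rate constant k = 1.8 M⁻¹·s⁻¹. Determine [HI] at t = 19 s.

0.02837 M

Step 1: For a second-order reaction: 1/[HI] = 1/[HI]₀ + kt
Step 2: 1/[HI] = 1/0.95 + 1.8 × 19
Step 3: 1/[HI] = 1.053 + 34.2 = 35.25
Step 4: [HI] = 1/35.25 = 0.02837 M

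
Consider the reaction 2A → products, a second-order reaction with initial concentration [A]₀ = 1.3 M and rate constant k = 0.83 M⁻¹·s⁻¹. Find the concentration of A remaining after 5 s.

0.2033 M

Step 1: For a second-order reaction: 1/[A] = 1/[A]₀ + kt
Step 2: 1/[A] = 1/1.3 + 0.83 × 5
Step 3: 1/[A] = 0.7692 + 4.15 = 4.919
Step 4: [A] = 1/4.919 = 0.2033 M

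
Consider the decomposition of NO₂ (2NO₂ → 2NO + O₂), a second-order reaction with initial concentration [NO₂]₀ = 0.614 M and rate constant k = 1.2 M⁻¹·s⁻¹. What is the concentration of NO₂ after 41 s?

0.01967 M

Step 1: For a second-order reaction: 1/[NO₂] = 1/[NO₂]₀ + kt
Step 2: 1/[NO₂] = 1/0.614 + 1.2 × 41
Step 3: 1/[NO₂] = 1.629 + 49.2 = 50.83
Step 4: [NO₂] = 1/50.83 = 0.01967 M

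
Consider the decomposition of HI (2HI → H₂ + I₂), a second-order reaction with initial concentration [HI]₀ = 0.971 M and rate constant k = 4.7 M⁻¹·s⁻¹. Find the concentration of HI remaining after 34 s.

0.006218 M

Step 1: For a second-order reaction: 1/[HI] = 1/[HI]₀ + kt
Step 2: 1/[HI] = 1/0.971 + 4.7 × 34
Step 3: 1/[HI] = 1.03 + 159.8 = 160.8
Step 4: [HI] = 1/160.8 = 0.006218 M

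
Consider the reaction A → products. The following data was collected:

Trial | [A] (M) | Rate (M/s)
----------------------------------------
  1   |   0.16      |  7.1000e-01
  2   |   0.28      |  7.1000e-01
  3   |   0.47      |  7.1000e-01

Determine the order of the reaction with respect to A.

zeroth order (0)

Step 1: Compare trials - when concentration changes, rate stays constant.
Step 2: rate₂/rate₁ = 7.1000e-01/7.1000e-01 = 1
Step 3: [A]₂/[A]₁ = 0.28/0.16 = 1.75
Step 4: Since rate ratio ≈ (conc ratio)^0, the reaction is zeroth order.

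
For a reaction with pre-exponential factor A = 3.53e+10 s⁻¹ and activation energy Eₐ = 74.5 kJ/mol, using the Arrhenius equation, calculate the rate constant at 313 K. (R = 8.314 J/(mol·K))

1.30e-02 s⁻¹

Step 1: Use the Arrhenius equation: k = A × exp(-Eₐ/RT)
Step 2: Convert Eₐ to J/mol: 74.5 kJ/mol = 74500 J/mol
Step 3: Calculate the exponent: -Eₐ/(RT) = -74500/(8.314 × 313) = -28.62872
Step 4: k = 3.53e+10 × exp(-28.62872)
Step 5: k = 3.53e+10 × 3.68727e-13 = 1.3016e-02 s⁻¹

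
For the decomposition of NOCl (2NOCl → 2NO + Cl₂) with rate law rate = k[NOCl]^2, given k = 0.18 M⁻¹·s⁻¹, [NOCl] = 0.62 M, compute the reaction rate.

0.06919 M/s

Step 1: Identify the rate law: rate = k[NOCl]^2
Step 2: Substitute values: rate = 0.18 × (0.62)^2
Step 3: Calculate: rate = 0.18 × 0.3844 = 0.069192 M/s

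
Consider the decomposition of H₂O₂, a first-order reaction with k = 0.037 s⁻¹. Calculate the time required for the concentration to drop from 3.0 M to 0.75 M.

37.47 s

Step 1: For first-order: t = ln([H₂O₂]₀/[H₂O₂])/k
Step 2: t = ln(3.0/0.75)/0.037
Step 3: t = ln(4)/0.037
Step 4: t = 1.386/0.037 = 37.47 s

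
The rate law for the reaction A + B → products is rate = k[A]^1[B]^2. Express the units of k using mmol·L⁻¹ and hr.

(mmol·L⁻¹)⁻²·hr⁻¹

Step 1: Overall order = 1 + 2 = 3.
Step 2: rate has units mmol·L⁻¹·hr⁻¹; [A]^1[B]^2 has units (mmol·L⁻¹)^3.
Step 3: k = rate/([A]^1[B]^2), so units of k = (mmol·L⁻¹)^(1-3)·hr⁻¹ = (mmol·L⁻¹)⁻²·hr⁻¹.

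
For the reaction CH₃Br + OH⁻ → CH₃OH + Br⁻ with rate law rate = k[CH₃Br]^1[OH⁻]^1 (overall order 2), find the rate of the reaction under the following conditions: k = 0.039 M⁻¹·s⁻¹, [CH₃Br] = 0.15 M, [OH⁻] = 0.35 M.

0.002047 M/s

Step 1: The rate law is rate = k[CH₃Br]^1[OH⁻]^1, overall order = 1+1 = 2
Step 2: Substitute values: rate = 0.039 × (0.15)^1 × (0.35)^1
Step 3: rate = 0.039 × 0.15 × 0.35 = 0.0020475 M/s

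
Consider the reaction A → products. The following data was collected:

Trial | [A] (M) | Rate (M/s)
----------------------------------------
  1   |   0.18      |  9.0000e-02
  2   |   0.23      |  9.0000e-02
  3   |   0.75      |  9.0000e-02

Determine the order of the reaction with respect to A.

zeroth order (0)

Step 1: Compare trials - when concentration changes, rate stays constant.
Step 2: rate₂/rate₁ = 9.0000e-02/9.0000e-02 = 1
Step 3: [A]₂/[A]₁ = 0.23/0.18 = 1.278
Step 4: Since rate ratio ≈ (conc ratio)^0, the reaction is zeroth order.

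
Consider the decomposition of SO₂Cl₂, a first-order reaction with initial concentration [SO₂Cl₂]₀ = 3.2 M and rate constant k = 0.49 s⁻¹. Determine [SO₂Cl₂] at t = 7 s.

0.1036 M

Step 1: For a first-order reaction: [SO₂Cl₂] = [SO₂Cl₂]₀ × e^(-kt)
Step 2: [SO₂Cl₂] = 3.2 × e^(-0.49 × 7)
Step 3: [SO₂Cl₂] = 3.2 × e^(-3.43)
Step 4: [SO₂Cl₂] = 3.2 × 0.0323869 = 0.1036 M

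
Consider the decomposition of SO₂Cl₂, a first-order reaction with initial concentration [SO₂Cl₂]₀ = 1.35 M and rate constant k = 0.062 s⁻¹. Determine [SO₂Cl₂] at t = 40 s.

0.1131 M

Step 1: For a first-order reaction: [SO₂Cl₂] = [SO₂Cl₂]₀ × e^(-kt)
Step 2: [SO₂Cl₂] = 1.35 × e^(-0.062 × 40)
Step 3: [SO₂Cl₂] = 1.35 × e^(-2.48)
Step 4: [SO₂Cl₂] = 1.35 × 0.0837432 = 0.1131 M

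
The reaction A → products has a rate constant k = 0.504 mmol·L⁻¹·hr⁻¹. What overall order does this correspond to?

zeroth order (0)

Step 1: The units of k for an nth-order reaction are (concentration)^(1-n)·(time)⁻¹.
Step 2: Here k has units mmol·L⁻¹·hr⁻¹, so the concentration exponent is 1.
Step 3: 1 - n = 1 ⇒ n = 0. The reaction is zeroth order.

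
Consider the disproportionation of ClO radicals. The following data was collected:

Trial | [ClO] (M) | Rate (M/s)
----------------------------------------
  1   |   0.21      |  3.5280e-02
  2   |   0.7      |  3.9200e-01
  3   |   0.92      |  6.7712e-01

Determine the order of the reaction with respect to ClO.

second order (2)

Step 1: Compare trials to find order n where rate₂/rate₁ = ([ClO]₂/[ClO]₁)^n
Step 2: rate₂/rate₁ = 3.9200e-01/3.5280e-02 = 11.11
Step 3: [ClO]₂/[ClO]₁ = 0.7/0.21 = 3.333
Step 4: n = ln(11.11)/ln(3.333) = 2.00 ≈ 2
Step 5: The reaction is second order in ClO.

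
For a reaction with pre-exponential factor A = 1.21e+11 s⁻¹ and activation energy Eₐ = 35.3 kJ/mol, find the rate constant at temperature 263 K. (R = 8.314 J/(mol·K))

1.18e+04 s⁻¹

Step 1: Use the Arrhenius equation: k = A × exp(-Eₐ/RT)
Step 2: Convert Eₐ to J/mol: 35.3 kJ/mol = 35300 J/mol
Step 3: Calculate the exponent: -Eₐ/(RT) = -35300/(8.314 × 263) = -16.14392
Step 4: k = 1.21e+11 × exp(-16.14392)
Step 5: k = 1.21e+11 × 9.74506e-08 = 1.1792e+04 s⁻¹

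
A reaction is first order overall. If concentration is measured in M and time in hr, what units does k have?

hr⁻¹

Step 1: For overall order n, rate = k × (concentration)^n.
Step 2: Rate has units M·hr⁻¹; concentration term has units M^1.
Step 3: k = rate / (concentration)^n, so units of k = M^(1-1)·hr⁻¹ = hr⁻¹.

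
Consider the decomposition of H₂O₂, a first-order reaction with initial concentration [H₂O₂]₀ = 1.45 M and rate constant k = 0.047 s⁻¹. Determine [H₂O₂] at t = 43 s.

0.1922 M

Step 1: For a first-order reaction: [H₂O₂] = [H₂O₂]₀ × e^(-kt)
Step 2: [H₂O₂] = 1.45 × e^(-0.047 × 43)
Step 3: [H₂O₂] = 1.45 × e^(-2.021)
Step 4: [H₂O₂] = 1.45 × 0.132523 = 0.1922 M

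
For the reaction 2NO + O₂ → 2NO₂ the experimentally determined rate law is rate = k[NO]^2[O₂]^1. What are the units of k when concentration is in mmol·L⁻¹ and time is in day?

(mmol·L⁻¹)⁻²·day⁻¹

Step 1: Overall order = 2 + 1 = 3.
Step 2: rate has units mmol·L⁻¹·day⁻¹; [NO]^2[O₂]^1 has units (mmol·L⁻¹)^3.
Step 3: k = rate/([NO]^2[O₂]^1), so units of k = (mmol·L⁻¹)^(1-3)·day⁻¹ = (mmol·L⁻¹)⁻²·day⁻¹.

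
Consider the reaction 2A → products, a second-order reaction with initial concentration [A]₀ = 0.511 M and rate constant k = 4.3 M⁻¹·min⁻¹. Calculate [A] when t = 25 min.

0.009136 M

Step 1: For a second-order reaction: 1/[A] = 1/[A]₀ + kt
Step 2: 1/[A] = 1/0.511 + 4.3 × 25
Step 3: 1/[A] = 1.957 + 107.5 = 109.5
Step 4: [A] = 1/109.5 = 0.009136 M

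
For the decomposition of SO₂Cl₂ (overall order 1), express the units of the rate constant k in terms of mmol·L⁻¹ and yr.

yr⁻¹

Step 1: For overall order n, rate = k × (concentration)^n.
Step 2: Rate has units mmol·L⁻¹·yr⁻¹; concentration term has units (mmol·L⁻¹)^1.
Step 3: k = rate / (concentration)^n, so units of k = (mmol·L⁻¹)^(1-1)·yr⁻¹ = yr⁻¹.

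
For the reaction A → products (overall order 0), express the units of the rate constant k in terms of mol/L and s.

mol/L·s⁻¹

Step 1: For overall order n, rate = k × (concentration)^n.
Step 2: Rate has units mol/L·s⁻¹; concentration term has units (mol/L)^0.
Step 3: k = rate / (concentration)^n, so units of k = (mol/L)^(1-0)·s⁻¹ = mol/L·s⁻¹.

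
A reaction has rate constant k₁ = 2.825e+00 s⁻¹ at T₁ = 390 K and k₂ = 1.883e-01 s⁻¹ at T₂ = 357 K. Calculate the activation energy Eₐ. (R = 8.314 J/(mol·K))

95.0 kJ/mol

Step 1: Use the two-temperature Arrhenius form: ln(k₂/k₁) = -Eₐ/R × (1/T₂ - 1/T₁)
Step 2: ln(k₂/k₁) = ln(1.883e-01/2.825e+00) = ln(0.0666549) = -2.70823
Step 3: 1/T₂ - 1/T₁ = 1/357 - 1/390 = 2.370179e-04 K⁻¹
Step 4: Eₐ = -R × ln(k₂/k₁) / (1/T₂ - 1/T₁) = -8.314 × -2.70823 / 2.370179e-04
Step 5: Eₐ = 9.4998e+04 J/mol = 95.0 kJ/mol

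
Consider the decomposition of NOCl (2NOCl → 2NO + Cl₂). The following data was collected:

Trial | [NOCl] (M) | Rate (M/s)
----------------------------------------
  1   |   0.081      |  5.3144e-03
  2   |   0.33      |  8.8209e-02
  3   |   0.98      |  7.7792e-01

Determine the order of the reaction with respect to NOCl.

second order (2)

Step 1: Compare trials to find order n where rate₂/rate₁ = ([NOCl]₂/[NOCl]₁)^n
Step 2: rate₂/rate₁ = 8.8209e-02/5.3144e-03 = 16.6
Step 3: [NOCl]₂/[NOCl]₁ = 0.33/0.081 = 4.074
Step 4: n = ln(16.6)/ln(4.074) = 2.00 ≈ 2
Step 5: The reaction is second order in NOCl.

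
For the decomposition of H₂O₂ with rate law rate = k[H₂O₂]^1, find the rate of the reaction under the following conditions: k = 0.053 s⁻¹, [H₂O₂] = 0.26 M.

0.01378 M/s

Step 1: Identify the rate law: rate = k[H₂O₂]^1
Step 2: Substitute values: rate = 0.053 × (0.26)^1
Step 3: Calculate: rate = 0.053 × 0.26 = 0.01378 M/s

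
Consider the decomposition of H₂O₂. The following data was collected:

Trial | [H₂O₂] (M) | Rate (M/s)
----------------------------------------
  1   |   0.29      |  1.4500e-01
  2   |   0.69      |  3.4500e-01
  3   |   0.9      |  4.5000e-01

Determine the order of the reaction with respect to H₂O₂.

first order (1)

Step 1: Compare trials to find order n where rate₂/rate₁ = ([H₂O₂]₂/[H₂O₂]₁)^n
Step 2: rate₂/rate₁ = 3.4500e-01/1.4500e-01 = 2.379
Step 3: [H₂O₂]₂/[H₂O₂]₁ = 0.69/0.29 = 2.379
Step 4: n = ln(2.379)/ln(2.379) = 1.00 ≈ 1
Step 5: The reaction is first order in H₂O₂.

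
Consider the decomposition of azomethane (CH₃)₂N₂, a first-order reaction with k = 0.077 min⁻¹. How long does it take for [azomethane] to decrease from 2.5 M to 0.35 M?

25.53 min

Step 1: For first-order: t = ln([azomethane]₀/[azomethane])/k
Step 2: t = ln(2.5/0.35)/0.077
Step 3: t = ln(7.143)/0.077
Step 4: t = 1.966/0.077 = 25.53 min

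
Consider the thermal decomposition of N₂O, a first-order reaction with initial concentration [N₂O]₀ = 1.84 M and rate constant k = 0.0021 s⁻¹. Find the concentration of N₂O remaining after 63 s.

1.612 M

Step 1: For a first-order reaction: [N₂O] = [N₂O]₀ × e^(-kt)
Step 2: [N₂O] = 1.84 × e^(-0.0021 × 63)
Step 3: [N₂O] = 1.84 × e^(-0.1323)
Step 4: [N₂O] = 1.84 × 0.876078 = 1.612 M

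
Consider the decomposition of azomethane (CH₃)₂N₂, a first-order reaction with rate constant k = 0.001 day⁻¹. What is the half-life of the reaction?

693.1 day

Step 1: For a first-order reaction, t₁/₂ = ln(2)/k
Step 2: t₁/₂ = ln(2)/0.001
Step 3: t₁/₂ = 0.6931/0.001 = 693.1 day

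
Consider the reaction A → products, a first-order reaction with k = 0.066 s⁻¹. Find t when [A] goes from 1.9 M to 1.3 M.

5.75 s

Step 1: For first-order: t = ln([A]₀/[A])/k
Step 2: t = ln(1.9/1.3)/0.066
Step 3: t = ln(1.462)/0.066
Step 4: t = 0.3795/0.066 = 5.75 s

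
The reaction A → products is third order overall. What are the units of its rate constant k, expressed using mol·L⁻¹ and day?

(mol·L⁻¹)⁻²·day⁻¹

Step 1: For overall order n, rate = k × (concentration)^n.
Step 2: Rate has units mol·L⁻¹·day⁻¹; concentration term has units (mol·L⁻¹)^3.
Step 3: k = rate / (concentration)^n, so units of k = (mol·L⁻¹)^(1-3)·day⁻¹ = (mol·L⁻¹)⁻²·day⁻¹.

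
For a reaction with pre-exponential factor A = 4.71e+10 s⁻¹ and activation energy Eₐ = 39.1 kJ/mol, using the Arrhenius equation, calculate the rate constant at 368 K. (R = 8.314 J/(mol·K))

1.33e+05 s⁻¹

Step 1: Use the Arrhenius equation: k = A × exp(-Eₐ/RT)
Step 2: Convert Eₐ to J/mol: 39.1 kJ/mol = 39100 J/mol
Step 3: Calculate the exponent: -Eₐ/(RT) = -39100/(8.314 × 368) = -12.77965
Step 4: k = 4.71e+10 × exp(-12.77965)
Step 5: k = 4.71e+10 × 2.81753e-06 = 1.3271e+05 s⁻¹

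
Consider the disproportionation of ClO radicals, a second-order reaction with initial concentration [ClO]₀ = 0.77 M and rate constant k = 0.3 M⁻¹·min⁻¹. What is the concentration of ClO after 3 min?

0.4548 M

Step 1: For a second-order reaction: 1/[ClO] = 1/[ClO]₀ + kt
Step 2: 1/[ClO] = 1/0.77 + 0.3 × 3
Step 3: 1/[ClO] = 1.299 + 0.9 = 2.199
Step 4: [ClO] = 1/2.199 = 0.4548 M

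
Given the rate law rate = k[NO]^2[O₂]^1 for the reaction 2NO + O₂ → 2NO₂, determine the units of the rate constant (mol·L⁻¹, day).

(mol·L⁻¹)⁻²·day⁻¹

Step 1: Overall order = 2 + 1 = 3.
Step 2: rate has units mol·L⁻¹·day⁻¹; [NO]^2[O₂]^1 has units (mol·L⁻¹)^3.
Step 3: k = rate/([NO]^2[O₂]^1), so units of k = (mol·L⁻¹)^(1-3)·day⁻¹ = (mol·L⁻¹)⁻²·day⁻¹.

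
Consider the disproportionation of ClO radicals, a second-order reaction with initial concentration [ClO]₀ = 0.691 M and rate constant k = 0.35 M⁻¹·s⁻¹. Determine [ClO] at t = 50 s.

0.05278 M

Step 1: For a second-order reaction: 1/[ClO] = 1/[ClO]₀ + kt
Step 2: 1/[ClO] = 1/0.691 + 0.35 × 50
Step 3: 1/[ClO] = 1.447 + 17.5 = 18.95
Step 4: [ClO] = 1/18.95 = 0.05278 M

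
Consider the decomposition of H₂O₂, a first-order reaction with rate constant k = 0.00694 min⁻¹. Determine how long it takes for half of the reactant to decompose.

99.88 min

Step 1: For a first-order reaction, t₁/₂ = ln(2)/k
Step 2: t₁/₂ = ln(2)/0.00694
Step 3: t₁/₂ = 0.6931/0.00694 = 99.88 min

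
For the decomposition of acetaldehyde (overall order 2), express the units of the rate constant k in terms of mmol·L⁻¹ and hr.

(mmol·L⁻¹)⁻¹·hr⁻¹

Step 1: For overall order n, rate = k × (concentration)^n.
Step 2: Rate has units mmol·L⁻¹·hr⁻¹; concentration term has units (mmol·L⁻¹)^2.
Step 3: k = rate / (concentration)^n, so units of k = (mmol·L⁻¹)^(1-2)·hr⁻¹ = (mmol·L⁻¹)⁻¹·hr⁻¹.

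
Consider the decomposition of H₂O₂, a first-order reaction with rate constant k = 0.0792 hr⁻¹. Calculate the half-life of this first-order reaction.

8.752 hr

Step 1: For a first-order reaction, t₁/₂ = ln(2)/k
Step 2: t₁/₂ = ln(2)/0.0792
Step 3: t₁/₂ = 0.6931/0.0792 = 8.752 hr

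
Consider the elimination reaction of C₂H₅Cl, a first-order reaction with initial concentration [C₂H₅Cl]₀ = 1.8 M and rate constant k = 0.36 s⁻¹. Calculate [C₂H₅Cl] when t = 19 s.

0.001926 M

Step 1: For a first-order reaction: [C₂H₅Cl] = [C₂H₅Cl]₀ × e^(-kt)
Step 2: [C₂H₅Cl] = 1.8 × e^(-0.36 × 19)
Step 3: [C₂H₅Cl] = 1.8 × e^(-6.84)
Step 4: [C₂H₅Cl] = 1.8 × 0.0010701 = 0.001926 M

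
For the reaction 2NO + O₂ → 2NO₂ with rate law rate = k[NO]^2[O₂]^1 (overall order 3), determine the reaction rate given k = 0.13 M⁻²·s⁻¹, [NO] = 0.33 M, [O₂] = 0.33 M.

0.004672 M/s

Step 1: The rate law is rate = k[NO]^2[O₂]^1, overall order = 2+1 = 3
Step 2: Substitute values: rate = 0.13 × (0.33)^2 × (0.33)^1
Step 3: rate = 0.13 × 0.1089 × 0.33 = 0.00467181 M/s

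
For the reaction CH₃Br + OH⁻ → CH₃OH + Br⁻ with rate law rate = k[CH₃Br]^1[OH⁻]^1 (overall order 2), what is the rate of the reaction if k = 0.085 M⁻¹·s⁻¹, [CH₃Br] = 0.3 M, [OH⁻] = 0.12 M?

0.00306 M/s

Step 1: The rate law is rate = k[CH₃Br]^1[OH⁻]^1, overall order = 1+1 = 2
Step 2: Substitute values: rate = 0.085 × (0.3)^1 × (0.12)^1
Step 3: rate = 0.085 × 0.3 × 0.12 = 0.00306 M/s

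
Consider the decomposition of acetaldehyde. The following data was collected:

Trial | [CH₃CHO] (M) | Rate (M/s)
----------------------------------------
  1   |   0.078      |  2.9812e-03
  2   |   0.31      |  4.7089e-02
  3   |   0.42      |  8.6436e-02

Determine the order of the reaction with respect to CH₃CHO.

second order (2)

Step 1: Compare trials to find order n where rate₂/rate₁ = ([CH₃CHO]₂/[CH₃CHO]₁)^n
Step 2: rate₂/rate₁ = 4.7089e-02/2.9812e-03 = 15.8
Step 3: [CH₃CHO]₂/[CH₃CHO]₁ = 0.31/0.078 = 3.974
Step 4: n = ln(15.8)/ln(3.974) = 2.00 ≈ 2
Step 5: The reaction is second order in CH₃CHO.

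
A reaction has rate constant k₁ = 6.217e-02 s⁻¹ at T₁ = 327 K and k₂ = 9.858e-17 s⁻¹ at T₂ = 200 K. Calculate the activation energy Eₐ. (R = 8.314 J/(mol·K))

145.9 kJ/mol

Step 1: Use the two-temperature Arrhenius form: ln(k₂/k₁) = -Eₐ/R × (1/T₂ - 1/T₁)
Step 2: ln(k₂/k₁) = ln(9.858e-17/6.217e-02) = ln(1.58565e-15) = -34.0778
Step 3: 1/T₂ - 1/T₁ = 1/200 - 1/327 = 1.941896e-03 K⁻¹
Step 4: Eₐ = -R × ln(k₂/k₁) / (1/T₂ - 1/T₁) = -8.314 × -34.0778 / 1.941896e-03
Step 5: Eₐ = 1.4590e+05 J/mol = 145.9 kJ/mol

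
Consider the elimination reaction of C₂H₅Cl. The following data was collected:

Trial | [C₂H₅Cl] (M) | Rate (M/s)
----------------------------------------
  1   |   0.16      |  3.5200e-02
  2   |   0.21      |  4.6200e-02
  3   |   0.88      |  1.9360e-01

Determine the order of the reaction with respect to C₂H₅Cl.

first order (1)

Step 1: Compare trials to find order n where rate₂/rate₁ = ([C₂H₅Cl]₂/[C₂H₅Cl]₁)^n
Step 2: rate₂/rate₁ = 4.6200e-02/3.5200e-02 = 1.312
Step 3: [C₂H₅Cl]₂/[C₂H₅Cl]₁ = 0.21/0.16 = 1.312
Step 4: n = ln(1.312)/ln(1.312) = 1.00 ≈ 1
Step 5: The reaction is first order in C₂H₅Cl.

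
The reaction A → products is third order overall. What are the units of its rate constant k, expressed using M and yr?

M⁻²·yr⁻¹

Step 1: For overall order n, rate = k × (concentration)^n.
Step 2: Rate has units M·yr⁻¹; concentration term has units M^3.
Step 3: k = rate / (concentration)^n, so units of k = M^(1-3)·yr⁻¹ = M⁻²·yr⁻¹.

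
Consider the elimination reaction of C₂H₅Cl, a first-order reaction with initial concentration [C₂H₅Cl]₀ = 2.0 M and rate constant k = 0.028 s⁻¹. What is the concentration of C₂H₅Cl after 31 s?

0.8396 M

Step 1: For a first-order reaction: [C₂H₅Cl] = [C₂H₅Cl]₀ × e^(-kt)
Step 2: [C₂H₅Cl] = 2.0 × e^(-0.028 × 31)
Step 3: [C₂H₅Cl] = 2.0 × e^(-0.868)
Step 4: [C₂H₅Cl] = 2.0 × 0.41979 = 0.8396 M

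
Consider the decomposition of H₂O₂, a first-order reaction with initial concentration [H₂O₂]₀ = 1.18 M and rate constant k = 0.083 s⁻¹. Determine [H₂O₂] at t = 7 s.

0.66 M

Step 1: For a first-order reaction: [H₂O₂] = [H₂O₂]₀ × e^(-kt)
Step 2: [H₂O₂] = 1.18 × e^(-0.083 × 7)
Step 3: [H₂O₂] = 1.18 × e^(-0.581)
Step 4: [H₂O₂] = 1.18 × 0.559339 = 0.66 M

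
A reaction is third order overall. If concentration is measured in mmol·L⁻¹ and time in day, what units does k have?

(mmol·L⁻¹)⁻²·day⁻¹

Step 1: For overall order n, rate = k × (concentration)^n.
Step 2: Rate has units mmol·L⁻¹·day⁻¹; concentration term has units (mmol·L⁻¹)^3.
Step 3: k = rate / (concentration)^n, so units of k = (mmol·L⁻¹)^(1-3)·day⁻¹ = (mmol·L⁻¹)⁻²·day⁻¹.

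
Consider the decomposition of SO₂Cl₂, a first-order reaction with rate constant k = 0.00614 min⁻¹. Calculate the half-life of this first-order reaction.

112.9 min

Step 1: For a first-order reaction, t₁/₂ = ln(2)/k
Step 2: t₁/₂ = ln(2)/0.00614
Step 3: t₁/₂ = 0.6931/0.00614 = 112.9 min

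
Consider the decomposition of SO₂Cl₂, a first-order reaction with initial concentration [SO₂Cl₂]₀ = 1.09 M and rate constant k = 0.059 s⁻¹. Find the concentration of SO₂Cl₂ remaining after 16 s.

0.4241 M

Step 1: For a first-order reaction: [SO₂Cl₂] = [SO₂Cl₂]₀ × e^(-kt)
Step 2: [SO₂Cl₂] = 1.09 × e^(-0.059 × 16)
Step 3: [SO₂Cl₂] = 1.09 × e^(-0.944)
Step 4: [SO₂Cl₂] = 1.09 × 0.389068 = 0.4241 M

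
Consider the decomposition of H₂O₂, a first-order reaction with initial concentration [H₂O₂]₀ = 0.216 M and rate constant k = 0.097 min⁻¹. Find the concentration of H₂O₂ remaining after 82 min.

7.587e-05 M

Step 1: For a first-order reaction: [H₂O₂] = [H₂O₂]₀ × e^(-kt)
Step 2: [H₂O₂] = 0.216 × e^(-0.097 × 82)
Step 3: [H₂O₂] = 0.216 × e^(-7.954)
Step 4: [H₂O₂] = 0.216 × 0.000351254 = 7.587e-05 M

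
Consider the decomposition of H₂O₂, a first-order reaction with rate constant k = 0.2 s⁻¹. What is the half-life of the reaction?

3.466 s

Step 1: For a first-order reaction, t₁/₂ = ln(2)/k
Step 2: t₁/₂ = ln(2)/0.2
Step 3: t₁/₂ = 0.6931/0.2 = 3.466 s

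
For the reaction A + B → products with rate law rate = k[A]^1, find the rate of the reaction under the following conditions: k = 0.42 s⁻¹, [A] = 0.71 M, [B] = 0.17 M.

0.2982 M/s

Step 1: The rate law is rate = k[A]^1
Step 2: Note that the rate does not depend on [B] (zero order in B).
Step 3: rate = 0.42 × (0.71)^1 = 0.2982 M/s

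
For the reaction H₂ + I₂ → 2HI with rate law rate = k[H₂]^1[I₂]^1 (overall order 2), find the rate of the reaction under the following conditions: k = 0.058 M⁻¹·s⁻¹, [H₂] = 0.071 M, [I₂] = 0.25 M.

0.00103 M/s

Step 1: The rate law is rate = k[H₂]^1[I₂]^1, overall order = 1+1 = 2
Step 2: Substitute values: rate = 0.058 × (0.071)^1 × (0.25)^1
Step 3: rate = 0.058 × 0.071 × 0.25 = 0.0010295 M/s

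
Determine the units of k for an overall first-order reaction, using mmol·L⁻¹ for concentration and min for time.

min⁻¹

Step 1: For overall order n, rate = k × (concentration)^n.
Step 2: Rate has units mmol·L⁻¹·min⁻¹; concentration term has units (mmol·L⁻¹)^1.
Step 3: k = rate / (concentration)^n, so units of k = (mmol·L⁻¹)^(1-1)·min⁻¹ = min⁻¹.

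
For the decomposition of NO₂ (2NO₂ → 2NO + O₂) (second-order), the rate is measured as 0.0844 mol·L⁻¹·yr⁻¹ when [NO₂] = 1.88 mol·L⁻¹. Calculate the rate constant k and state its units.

0.02388 (mol·L⁻¹)⁻¹·yr⁻¹

Step 1: rate = k[NO₂]^2, so k = rate / [NO₂]^2.
Step 2: k = 0.0844 / (1.88)^2 = 0.0844 / 3.534.
Step 3: k = 0.02388 (mol·L⁻¹)⁻¹·yr⁻¹.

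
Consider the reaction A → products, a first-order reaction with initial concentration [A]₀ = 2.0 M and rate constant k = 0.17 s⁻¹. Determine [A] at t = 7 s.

0.6084 M

Step 1: For a first-order reaction: [A] = [A]₀ × e^(-kt)
Step 2: [A] = 2.0 × e^(-0.17 × 7)
Step 3: [A] = 2.0 × e^(-1.19)
Step 4: [A] = 2.0 × 0.304221 = 0.6084 M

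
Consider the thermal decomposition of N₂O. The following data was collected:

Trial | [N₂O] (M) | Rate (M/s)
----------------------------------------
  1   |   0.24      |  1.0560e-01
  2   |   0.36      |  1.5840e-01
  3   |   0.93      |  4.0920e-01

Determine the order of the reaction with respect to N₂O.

first order (1)

Step 1: Compare trials to find order n where rate₂/rate₁ = ([N₂O]₂/[N₂O]₁)^n
Step 2: rate₂/rate₁ = 1.5840e-01/1.0560e-01 = 1.5
Step 3: [N₂O]₂/[N₂O]₁ = 0.36/0.24 = 1.5
Step 4: n = ln(1.5)/ln(1.5) = 1.00 ≈ 1
Step 5: The reaction is first order in N₂O.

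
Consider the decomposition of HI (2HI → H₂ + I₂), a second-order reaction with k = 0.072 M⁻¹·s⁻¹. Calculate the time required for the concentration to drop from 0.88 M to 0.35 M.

23.9 s

Step 1: For second-order: t = (1/[HI] - 1/[HI]₀)/k
Step 2: t = (1/0.35 - 1/0.88)/0.072
Step 3: t = (2.857 - 1.136)/0.072
Step 4: t = 1.721/0.072 = 23.9 s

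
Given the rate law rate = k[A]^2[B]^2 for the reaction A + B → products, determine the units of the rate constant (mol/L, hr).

(mol/L)⁻³·hr⁻¹

Step 1: Overall order = 2 + 2 = 4.
Step 2: rate has units mol/L·hr⁻¹; [A]^2[B]^2 has units (mol/L)^4.
Step 3: k = rate/([A]^2[B]^2), so units of k = (mol/L)^(1-4)·hr⁻¹ = (mol/L)⁻³·hr⁻¹.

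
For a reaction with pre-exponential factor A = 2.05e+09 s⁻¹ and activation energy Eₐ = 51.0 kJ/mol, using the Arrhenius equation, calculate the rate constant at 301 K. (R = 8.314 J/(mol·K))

2.89e+00 s⁻¹

Step 1: Use the Arrhenius equation: k = A × exp(-Eₐ/RT)
Step 2: Convert Eₐ to J/mol: 51.0 kJ/mol = 51000 J/mol
Step 3: Calculate the exponent: -Eₐ/(RT) = -51000/(8.314 × 301) = -20.37951
Step 4: k = 2.05e+09 × exp(-20.37951)
Step 5: k = 2.05e+09 × 1.41023e-09 = 2.8910e+00 s⁻¹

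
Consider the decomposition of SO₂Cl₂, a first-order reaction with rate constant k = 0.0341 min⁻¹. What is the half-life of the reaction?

20.33 min

Step 1: For a first-order reaction, t₁/₂ = ln(2)/k
Step 2: t₁/₂ = ln(2)/0.0341
Step 3: t₁/₂ = 0.6931/0.0341 = 20.33 min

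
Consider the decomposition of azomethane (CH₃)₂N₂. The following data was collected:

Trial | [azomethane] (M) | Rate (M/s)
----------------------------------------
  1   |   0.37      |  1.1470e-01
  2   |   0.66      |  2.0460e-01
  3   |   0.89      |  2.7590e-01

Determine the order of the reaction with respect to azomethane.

first order (1)

Step 1: Compare trials to find order n where rate₂/rate₁ = ([azomethane]₂/[azomethane]₁)^n
Step 2: rate₂/rate₁ = 2.0460e-01/1.1470e-01 = 1.784
Step 3: [azomethane]₂/[azomethane]₁ = 0.66/0.37 = 1.784
Step 4: n = ln(1.784)/ln(1.784) = 1.00 ≈ 1
Step 5: The reaction is first order in azomethane.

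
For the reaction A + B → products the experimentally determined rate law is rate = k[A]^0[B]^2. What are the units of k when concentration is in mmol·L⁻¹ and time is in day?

(mmol·L⁻¹)⁻¹·day⁻¹

Step 1: Overall order = 0 + 2 = 2.
Step 2: rate has units mmol·L⁻¹·day⁻¹; [A]^0[B]^2 has units (mmol·L⁻¹)^2.
Step 3: k = rate/([A]^0[B]^2), so units of k = (mmol·L⁻¹)^(1-2)·day⁻¹ = (mmol·L⁻¹)⁻¹·day⁻¹.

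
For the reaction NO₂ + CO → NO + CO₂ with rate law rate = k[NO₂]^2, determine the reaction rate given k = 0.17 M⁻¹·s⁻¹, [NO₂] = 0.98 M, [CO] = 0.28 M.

0.1633 M/s

Step 1: The rate law is rate = k[NO₂]^2
Step 2: Note that the rate does not depend on [CO] (zero order in CO).
Step 3: rate = 0.17 × (0.98)^2 = 0.163268 M/s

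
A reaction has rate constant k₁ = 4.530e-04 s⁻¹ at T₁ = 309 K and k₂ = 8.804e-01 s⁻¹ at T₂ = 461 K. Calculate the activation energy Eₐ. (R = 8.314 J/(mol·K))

59.0 kJ/mol

Step 1: Use the two-temperature Arrhenius form: ln(k₂/k₁) = -Eₐ/R × (1/T₂ - 1/T₁)
Step 2: ln(k₂/k₁) = ln(8.804e-01/4.530e-04) = ln(1943.49) = 7.57224
Step 3: 1/T₂ - 1/T₁ = 1/461 - 1/309 = -1.067049e-03 K⁻¹
Step 4: Eₐ = -R × ln(k₂/k₁) / (1/T₂ - 1/T₁) = -8.314 × 7.57224 / -1.067049e-03
Step 5: Eₐ = 5.9000e+04 J/mol = 59.0 kJ/mol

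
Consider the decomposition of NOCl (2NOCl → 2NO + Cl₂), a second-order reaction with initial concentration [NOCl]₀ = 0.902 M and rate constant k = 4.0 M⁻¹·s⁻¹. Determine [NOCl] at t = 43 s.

0.005777 M

Step 1: For a second-order reaction: 1/[NOCl] = 1/[NOCl]₀ + kt
Step 2: 1/[NOCl] = 1/0.902 + 4.0 × 43
Step 3: 1/[NOCl] = 1.109 + 172 = 173.1
Step 4: [NOCl] = 1/173.1 = 0.005777 M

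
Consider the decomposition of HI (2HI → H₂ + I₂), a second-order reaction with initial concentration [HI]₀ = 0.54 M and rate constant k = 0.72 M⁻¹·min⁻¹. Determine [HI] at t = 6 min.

0.162 M

Step 1: For a second-order reaction: 1/[HI] = 1/[HI]₀ + kt
Step 2: 1/[HI] = 1/0.54 + 0.72 × 6
Step 3: 1/[HI] = 1.852 + 4.32 = 6.172
Step 4: [HI] = 1/6.172 = 0.162 M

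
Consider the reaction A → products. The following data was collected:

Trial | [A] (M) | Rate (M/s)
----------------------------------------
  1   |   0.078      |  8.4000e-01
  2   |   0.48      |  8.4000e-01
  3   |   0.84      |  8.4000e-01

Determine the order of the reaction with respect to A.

zeroth order (0)

Step 1: Compare trials - when concentration changes, rate stays constant.
Step 2: rate₂/rate₁ = 8.4000e-01/8.4000e-01 = 1
Step 3: [A]₂/[A]₁ = 0.48/0.078 = 6.154
Step 4: Since rate ratio ≈ (conc ratio)^0, the reaction is zeroth order.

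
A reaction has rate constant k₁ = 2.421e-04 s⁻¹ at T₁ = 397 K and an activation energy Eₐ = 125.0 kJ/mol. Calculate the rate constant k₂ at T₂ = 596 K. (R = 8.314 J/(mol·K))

7.510e+01 s⁻¹

Step 1: Use the two-temperature Arrhenius form: ln(k₂/k₁) = -Eₐ/R × (1/T₂ - 1/T₁)
Step 2: Convert Eₐ to J/mol: 125.0 kJ/mol = 125000 J/mol
Step 3: 1/T₂ - 1/T₁ = 1/596 - 1/397 = -8.410393e-04 K⁻¹
Step 4: ln(k₂/k₁) = -125000/8.314 × -8.410393e-04 = 12.64493
Step 5: k₂ = k₁ × exp(12.64493) = 2.421e-04 × 3.10187e+05 = 7.510e+01 s⁻¹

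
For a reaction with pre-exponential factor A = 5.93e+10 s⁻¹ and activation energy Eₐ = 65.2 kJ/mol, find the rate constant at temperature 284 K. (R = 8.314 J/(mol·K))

6.04e-02 s⁻¹

Step 1: Use the Arrhenius equation: k = A × exp(-Eₐ/RT)
Step 2: Convert Eₐ to J/mol: 65.2 kJ/mol = 65200 J/mol
Step 3: Calculate the exponent: -Eₐ/(RT) = -65200/(8.314 × 284) = -27.61336
Step 4: k = 5.93e+10 × exp(-27.61336)
Step 5: k = 5.93e+10 × 1.01782e-12 = 6.0357e-02 s⁻¹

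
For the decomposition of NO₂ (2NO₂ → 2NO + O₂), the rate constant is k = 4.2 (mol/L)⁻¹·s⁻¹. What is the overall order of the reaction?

second order (2)

Step 1: The units of k for an nth-order reaction are (concentration)^(1-n)·(time)⁻¹.
Step 2: Here k has units (mol/L)⁻¹·s⁻¹, so the concentration exponent is -1.
Step 3: 1 - n = -1 ⇒ n = 2. The reaction is second order.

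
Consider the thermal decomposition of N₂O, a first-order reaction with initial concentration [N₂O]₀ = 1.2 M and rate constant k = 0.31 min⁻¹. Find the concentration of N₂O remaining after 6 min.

0.1868 M

Step 1: For a first-order reaction: [N₂O] = [N₂O]₀ × e^(-kt)
Step 2: [N₂O] = 1.2 × e^(-0.31 × 6)
Step 3: [N₂O] = 1.2 × e^(-1.86)
Step 4: [N₂O] = 1.2 × 0.155673 = 0.1868 M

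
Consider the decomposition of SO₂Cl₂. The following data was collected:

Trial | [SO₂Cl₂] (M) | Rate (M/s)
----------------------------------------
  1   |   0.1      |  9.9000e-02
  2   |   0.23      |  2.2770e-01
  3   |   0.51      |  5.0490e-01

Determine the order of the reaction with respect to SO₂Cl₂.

first order (1)

Step 1: Compare trials to find order n where rate₂/rate₁ = ([SO₂Cl₂]₂/[SO₂Cl₂]₁)^n
Step 2: rate₂/rate₁ = 2.2770e-01/9.9000e-02 = 2.3
Step 3: [SO₂Cl₂]₂/[SO₂Cl₂]₁ = 0.23/0.1 = 2.3
Step 4: n = ln(2.3)/ln(2.3) = 1.00 ≈ 1
Step 5: The reaction is first order in SO₂Cl₂.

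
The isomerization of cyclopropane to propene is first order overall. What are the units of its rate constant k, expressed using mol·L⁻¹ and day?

day⁻¹

Step 1: For overall order n, rate = k × (concentration)^n.
Step 2: Rate has units mol·L⁻¹·day⁻¹; concentration term has units (mol·L⁻¹)^1.
Step 3: k = rate / (concentration)^n, so units of k = (mol·L⁻¹)^(1-1)·day⁻¹ = day⁻¹.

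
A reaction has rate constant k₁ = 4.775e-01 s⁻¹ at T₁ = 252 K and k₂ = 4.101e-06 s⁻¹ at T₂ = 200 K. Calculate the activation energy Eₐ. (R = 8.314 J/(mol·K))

94.0 kJ/mol

Step 1: Use the two-temperature Arrhenius form: ln(k₂/k₁) = -Eₐ/R × (1/T₂ - 1/T₁)
Step 2: ln(k₂/k₁) = ln(4.101e-06/4.775e-01) = ln(8.58848e-06) = -11.6651
Step 3: 1/T₂ - 1/T₁ = 1/200 - 1/252 = 1.031746e-03 K⁻¹
Step 4: Eₐ = -R × ln(k₂/k₁) / (1/T₂ - 1/T₁) = -8.314 × -11.6651 / 1.031746e-03
Step 5: Eₐ = 9.3999e+04 J/mol = 94.0 kJ/mol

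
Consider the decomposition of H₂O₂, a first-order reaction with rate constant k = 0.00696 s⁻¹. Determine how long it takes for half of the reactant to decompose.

99.59 s

Step 1: For a first-order reaction, t₁/₂ = ln(2)/k
Step 2: t₁/₂ = ln(2)/0.00696
Step 3: t₁/₂ = 0.6931/0.00696 = 99.59 s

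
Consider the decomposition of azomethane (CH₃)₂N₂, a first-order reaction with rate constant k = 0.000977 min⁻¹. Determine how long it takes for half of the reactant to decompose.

709.5 min

Step 1: For a first-order reaction, t₁/₂ = ln(2)/k
Step 2: t₁/₂ = ln(2)/0.000977
Step 3: t₁/₂ = 0.6931/0.000977 = 709.5 min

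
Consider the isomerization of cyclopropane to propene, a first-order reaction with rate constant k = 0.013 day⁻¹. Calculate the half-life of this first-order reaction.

53.32 day

Step 1: For a first-order reaction, t₁/₂ = ln(2)/k
Step 2: t₁/₂ = ln(2)/0.013
Step 3: t₁/₂ = 0.6931/0.013 = 53.32 day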